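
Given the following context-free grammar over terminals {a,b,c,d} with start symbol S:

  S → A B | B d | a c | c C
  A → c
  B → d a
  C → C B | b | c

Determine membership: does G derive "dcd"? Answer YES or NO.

CNF form of G:
  S -> A B | B T0 | T1 T2 | T2 C
  A -> c
  B -> T0 T1
  C -> C B | b | c
  T0 -> d
  T1 -> a
  T2 -> c

Fill CYK table bottom-up:
  T[0,0] 'd' = {T0}  orig:{}
  T[1,1] 'c' = {A,C,T2}  orig:{A,C}
  T[2,2] 'd' = {T0}  orig:{}
  T[0,1] 'dc' = ∅
  T[1,2] 'cd' = ∅
  T[0,2] 'dcd' = ∅

S ∉ T[0,2] ⇒ NO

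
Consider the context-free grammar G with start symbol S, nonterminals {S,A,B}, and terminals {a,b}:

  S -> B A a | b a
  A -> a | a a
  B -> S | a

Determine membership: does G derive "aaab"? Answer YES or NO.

CNF form of G:
  S -> B X3 | T1 T0
  A -> T0 T0 | a
  B -> B X2 | T1 T0 | a
  T0 -> a
  T1 -> b
  X2 -> A T0
  X3 -> A T0

CYK table (by increasing span):
  T[0,0] 'a' = {A,B,T0}  orig:{A,B}
  T[1,1] 'a' = {A,B,T0}  orig:{A,B}
  T[2,2] 'a' = {A,B,T0}  orig:{A,B}
  T[3,3] 'b' = {T1}  orig:{}
  T[0,1] 'aa' = {A,X2,X3}  orig:{A}
  T[1,2] 'aa' = {A,X2,X3}  orig:{A}
  T[2,3] 'ab' = ∅
  T[0,2] 'aaa' = {B,S,X2,X3}  orig:{B,S}
  T[1,3] 'aab' = ∅
  T[0,3] 'aaab' = ∅

S ∉ T[0,3] ⇒ NO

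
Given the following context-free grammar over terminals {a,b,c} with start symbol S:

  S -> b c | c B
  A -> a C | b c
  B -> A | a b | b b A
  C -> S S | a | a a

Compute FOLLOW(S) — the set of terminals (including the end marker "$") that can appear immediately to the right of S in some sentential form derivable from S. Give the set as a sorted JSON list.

FIRST sets, iterate to fixpoint:
[1]
  A via A→a C: +{a}
  A via A→b c: +{b}
  B via B→A: +{a,b}
  C via C→a: +{a}
  S via S→b c: +{b}
  S via S→c B: +{c}
  FIRST[S]={b,c}  FIRST[A]={a,b}  FIRST[B]={a,b}  FIRST[C]={a}
[2]
  C via C→S S: +{b,c}
  FIRST[S]={b,c}  FIRST[A]={a,b}  FIRST[B]={a,b}  FIRST[C]={a,b,c}
[3] done
  FIRST[S]={b,c}  FIRST[A]={a,b}  FIRST[B]={a,b}  FIRST[C]={a,b,c}

FOLLOW iteration:
FOLLOW(S) := {$}
pass 1:
  C→S S: FOLLOW(S) ⊇ FIRST(S) = {b,c}; new: +{b,c}
  S→c B: FOLLOW(B) ⊇ FOLLOW(S) ⊇ {$,b,c}; new: +{$,b,c}
  S: {$,b,c}  A: {}  B: {$,b,c}  C: {}
pass 2:
  B→A: FOLLOW(A) ⊇ FOLLOW(B) ⊇ {$,b,c}; new: +{$,b,c}
  S: {$,b,c}  A: {$,b,c}  B: {$,b,c}  C: {}
pass 3:
  A→a C: FOLLOW(C) ⊇ FOLLOW(A) ⊇ {$,b,c}; new: +{$,b,c}
  S: {$,b,c}  A: {$,b,c}  B: {$,b,c}  C: {$,b,c}
pass 4: done
  S: {$,b,c}  A: {$,b,c}  B: {$,b,c}  C: {$,b,c}

FOLLOW(S) = ["$", "b", "c"]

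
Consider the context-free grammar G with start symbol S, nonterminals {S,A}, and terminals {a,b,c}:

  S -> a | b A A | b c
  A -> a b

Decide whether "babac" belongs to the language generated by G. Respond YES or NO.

CNF form of G:
  S -> T1 T2 | T1 X3 | a
  A -> T0 T1
  T0 -> a
  T1 -> b
  T2 -> c
  X3 -> A A

CYK table (by increasing span):
  cell(0,0) b: {T1}  orig:{}
  cell(1,1) a: {S,T0}  orig:{S}
  cell(2,2) b: {T1}  orig:{}
  cell(3,3) a: {S,T0}  orig:{S}
  cell(4,4) c: {T2}  orig:{}
  cell(0,1) ba: ∅
  cell(1,2) ab: {A}
  cell(2,3) ba: ∅
  cell(3,4) ac: ∅
  cell(0,2) bab: ∅
  cell(1,3) aba: ∅
  cell(2,4) bac: ∅
  cell(0,3) baba: ∅
  cell(1,4) abac: ∅
  cell(0,4) babac: ∅

S ∉ T[0,4] ⇒ NO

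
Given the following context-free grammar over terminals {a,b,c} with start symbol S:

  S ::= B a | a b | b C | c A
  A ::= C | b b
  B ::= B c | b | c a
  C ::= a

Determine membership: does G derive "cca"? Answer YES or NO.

Convert to CNF:
  S -> B T2 | T0 C | T1 A | T2 T0
  A -> T0 T0 | a
  B -> B T1 | T1 T2 | b
  C -> a
  T0 -> b
  T1 -> c
  T2 -> a

CYK fill:
  cell(0,0) c: {T1}  orig:{}
  cell(1,1) c: {T1}  orig:{}
  cell(2,2) a: {A,C,T2}  orig:{A,C}
  cell(0,1) cc: ∅
  cell(1,2) ca: {B,S}
  cell(0,2) cca: ∅

S ∉ T[0,2] ⇒ NO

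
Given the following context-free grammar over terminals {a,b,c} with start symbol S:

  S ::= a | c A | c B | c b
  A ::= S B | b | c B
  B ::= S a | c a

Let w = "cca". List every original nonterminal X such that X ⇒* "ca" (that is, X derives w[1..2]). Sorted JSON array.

Convert to CNF:
  S -> T0 A | T0 B | T0 T2 | a
  A -> S B | T0 B | b
  B -> S T1 | T0 T1
  T0 -> c
  T1 -> a
  T2 -> b

CYK table (by increasing span), restricted to cells inside w[1..2]:
  cell(1,1) c: {T0}  orig:{}
  cell(2,2) a: {S,T1}  orig:{S}
  cell(1,2) ca: {B}

Original NTs in T[1,2] deriving "ca": ["B"]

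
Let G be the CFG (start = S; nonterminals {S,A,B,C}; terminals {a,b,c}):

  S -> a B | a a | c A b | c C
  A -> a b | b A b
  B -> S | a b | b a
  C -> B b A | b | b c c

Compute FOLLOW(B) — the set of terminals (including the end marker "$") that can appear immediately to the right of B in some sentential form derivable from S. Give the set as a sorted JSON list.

FIRST sets, iterate to fixpoint:
pass 1:
  A via A→a b: +{a}
  A via A→b A b: +{b}
  B via B→a b: +{a}
  B via B→b a: +{b}
  C via C→B b A: +{a,b}
  S via S→a B: +{a}
  S via S→c A b: +{c}
  FIRST[S]={a,c}  FIRST[A]={a,b}  FIRST[B]={a,b}  FIRST[C]={a,b}
pass 2:
  B via B→S: +{c}
  C via C→B b A: +{c}
  FIRST[S]={a,c}  FIRST[A]={a,b}  FIRST[B]={a,b,c}  FIRST[C]={a,b,c}
pass 3: (stable)
  FIRST[S]={a,c}  FIRST[A]={a,b}  FIRST[B]={a,b,c}  FIRST[C]={a,b,c}

FOLLOW iteration:
FOLLOW(S) := {$}
round 1:
  A→b A b: FOLLOW(A) ⊇ FIRST(b) = {b}; new: +{b}
  C→B b A: FOLLOW(B) ⊇ FIRST(b) = {b}; new: +{b}
  S→a B: FOLLOW(B) ⊇ FOLLOW(S) ⊇ {$}; new: +{$}
  S→c C: FOLLOW(C) ⊇ FOLLOW(S) ⊇ {$}; new: +{$}
  S: {$}  A: {b}  B: {$,b}  C: {$}
round 2:
  B→S: FOLLOW(S) ⊇ FOLLOW(B) ⊇ {$,b}; new: +{b}
  C→B b A: FOLLOW(A) ⊇ FOLLOW(C) ⊇ {$}; new: +{$}
  S→c C: FOLLOW(C) ⊇ FOLLOW(S) ⊇ {$,b}; new: +{b}
  S: {$,b}  A: {$,b}  B: {$,b}  C: {$,b}
round 3: (no change)
  S: {$,b}  A: {$,b}  B: {$,b}  C: {$,b}

FOLLOW(B) = ["$", "b"]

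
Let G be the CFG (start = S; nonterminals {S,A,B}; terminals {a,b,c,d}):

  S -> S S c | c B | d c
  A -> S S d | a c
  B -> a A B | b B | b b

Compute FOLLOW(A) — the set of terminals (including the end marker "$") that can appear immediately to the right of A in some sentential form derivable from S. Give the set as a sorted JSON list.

FIRST iteration:
iter 1:
  A via A→a c: +{a}
  B via B→a A B: +{a}
  B via B→b B: +{b}
  S via S→c B: +{c}
  S via S→d c: +{d}
  FIRST(S)={c,d}  FIRST(A)={a}  FIRST(B)={a,b}
iter 2:
  A via A→S S d: +{c,d}
  FIRST(S)={c,d}  FIRST(A)={a,c,d}  FIRST(B)={a,b}
iter 3: — fixpoint
  FIRST(S)={c,d}  FIRST(A)={a,c,d}  FIRST(B)={a,b}

FOLLOW iteration:
initialize: $ ∈ FOLLOW(S)
pass 1:
  A→S S d: FOLLOW(S) ⊇ FIRST(S) = {c,d}; new: +{c,d}
  B→a A B: FOLLOW(A) ⊇ FIRST(B) = {a,b}; new: +{a,b}
  S→c B: FOLLOW(B) ⊇ FOLLOW(S) ⊇ {$,c,d}; new: +{$,c,d}
  FOLLOW(S)={$,c,d}  FOLLOW(A)={a,b}  FOLLOW(B)={$,c,d}
pass 2: done
  FOLLOW(S)={$,c,d}  FOLLOW(A)={a,b}  FOLLOW(B)={$,c,d}

FOLLOW(A) = ["a", "b"]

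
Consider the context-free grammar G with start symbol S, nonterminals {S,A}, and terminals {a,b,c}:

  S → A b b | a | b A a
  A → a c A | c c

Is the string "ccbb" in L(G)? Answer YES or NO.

Convert to CNF:
  S -> A X4 | T2 X5 | a
  A -> T0 X3 | T1 T1
  T0 -> a
  T1 -> c
  T2 -> b
  X3 -> T1 A
  X4 -> T2 T2
  X5 -> A T0

Fill CYK table bottom-up:
  cell(0,0) c: {T1}  orig:{}
  cell(1,1) c: {T1}  orig:{}
  cell(2,2) b: {T2}  orig:{}
  cell(3,3) b: {T2}  orig:{}
  cell(0,1) cc: {A}
  cell(1,2) cb: ∅
  cell(2,3) bb: {X4}  orig:{}
  cell(0,2) ccb: ∅
  cell(1,3) cbb: ∅
  cell(0,3) ccbb: {S}

S ∈ T[0,3] ⇒ YES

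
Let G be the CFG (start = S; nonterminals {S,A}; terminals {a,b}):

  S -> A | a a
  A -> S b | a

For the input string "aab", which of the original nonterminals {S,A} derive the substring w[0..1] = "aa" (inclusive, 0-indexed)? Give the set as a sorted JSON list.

CNF form of G:
  S -> S T0 | T1 T1 | a
  A -> S T0 | a
  T0 -> b
  T1 -> a

Fill CYK table bottom-up, restricted to cells inside w[0..1]:
  T[0,0] 'a' = {A,S,T1}  orig:{A,S}
  T[1,1] 'a' = {A,S,T1}  orig:{A,S}
  T[0,1] 'aa' = {S}

Original NTs in T[0,1] deriving "aa": ["S"]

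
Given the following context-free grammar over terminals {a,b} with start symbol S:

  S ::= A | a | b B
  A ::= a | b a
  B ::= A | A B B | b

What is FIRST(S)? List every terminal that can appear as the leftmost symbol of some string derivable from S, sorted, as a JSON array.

FIRST iteration:
[1]
  A via A→a: +{a}
  A via A→b a: +{b}
  B via B→A: +{a,b}
  S via S→A: +{a,b}
  S: {a,b}  A: {a,b}  B: {a,b}
[2] (stable)
  S: {a,b}  A: {a,b}  B: {a,b}

FIRST(S) = ["a", "b"]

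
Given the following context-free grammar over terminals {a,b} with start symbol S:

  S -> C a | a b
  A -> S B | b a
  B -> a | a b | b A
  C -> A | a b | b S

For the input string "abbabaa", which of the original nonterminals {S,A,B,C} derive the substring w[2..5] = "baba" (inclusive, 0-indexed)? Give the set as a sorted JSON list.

CNF form of G:
  S -> C T1 | T1 T0
  A -> S B | T0 T1
  B -> T0 A | T1 T0 | a
  C -> S B | T0 S | T0 T1 | T1 T0
  T0 -> b
  T1 -> a

Fill CYK table bottom-up, restricted to cells inside w[2..5]:
  [2..2]={T0}  "b"  orig:{}
  [3..3]={B,T1}  "a"  orig:{B}
  [4..4]={T0}  "b"  orig:{}
  [5..5]={B,T1}  "a"  orig:{B}
  [2..3]={A,C}  "ba"
  [3..4]={B,C,S}  "ab"
  [4..5]={A,C}  "ba"
  [2..4]={C}  "bab"
  [3..5]={A,C,S}  "aba"
  [2..5]={B,C,S}  "baba"

Original NTs in T[2,5] deriving "baba": ["B", "C", "S"]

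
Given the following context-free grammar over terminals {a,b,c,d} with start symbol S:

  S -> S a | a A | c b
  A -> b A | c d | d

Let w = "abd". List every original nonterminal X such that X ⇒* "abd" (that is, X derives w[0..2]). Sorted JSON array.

CNF form of G:
  S -> S T3 | T1 T0 | T3 A
  A -> T0 A | T1 T2 | d
  T0 -> b
  T1 -> c
  T2 -> d
  T3 -> a

CYK table (by increasing span) — only the sub-triangle for w[0..2]:
  [0..0]={T3}  "a"  orig:{}
  [1..1]={T0}  "b"  orig:{}
  [2..2]={A,T2}  "d"  orig:{A}
  [0..1]=∅  "ab"
  [1..2]={A}  "bd"
  [0..2]={S}  "abd"

Original NTs in T[0,2] deriving "abd": ["S"]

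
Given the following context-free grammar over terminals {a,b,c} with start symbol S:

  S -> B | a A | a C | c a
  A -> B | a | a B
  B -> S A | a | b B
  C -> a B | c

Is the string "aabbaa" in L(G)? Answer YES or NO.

Convert to CNF:
  S -> S A | T0 A | T0 C | T1 B | T2 T0 | a
  A -> S A | T0 B | T1 B | a
  B -> S A | T1 B | a
  C -> T0 B | c
  T0 -> a
  T1 -> b
  T2 -> c

CYK table (by increasing span):
  cell(0,0) a: {A,B,S,T0}  orig:{A,B,S}
  cell(1,1) a: {A,B,S,T0}  orig:{A,B,S}
  cell(2,2) b: {T1}  orig:{}
  cell(3,3) b: {T1}  orig:{}
  cell(4,4) a: {A,B,S,T0}  orig:{A,B,S}
  cell(5,5) a: {A,B,S,T0}  orig:{A,B,S}
  cell(0,1) aa: {A,B,C,S}
  cell(1,2) ab: ∅
  cell(2,3) bb: ∅
  cell(3,4) ba: {A,B,S}
  cell(4,5) aa: {A,B,C,S}
  cell(0,2) aab: ∅
  cell(1,3) abb: ∅
  cell(2,4) bba: {A,B,S}
  cell(3,5) baa: {A,B,S}
  cell(0,3) aabb: ∅
  cell(1,4) abba: {A,B,C,S}
  cell(2,5) bbaa: {A,B,S}
  cell(0,4) aabba: {A,B,C,S}
  cell(1,5) abbaa: {A,B,C,S}
  cell(0,5) aabbaa: {A,B,C,S}

S ∈ T[0,5] ⇒ YES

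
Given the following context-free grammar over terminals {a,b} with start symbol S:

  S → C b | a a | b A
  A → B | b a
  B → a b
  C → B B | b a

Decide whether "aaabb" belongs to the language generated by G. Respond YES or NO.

CNF form of G:
  S -> C T1 | T0 T0 | T1 A
  A -> T0 T1 | T1 T0
  B -> T0 T1
  C -> B B | T1 T0
  T0 -> a
  T1 -> b

CYK table (by increasing span):
  T[0,0] 'a' = {T0}  orig:{}
  T[1,1] 'a' = {T0}  orig:{}
  T[2,2] 'a' = {T0}  orig:{}
  T[3,3] 'b' = {T1}  orig:{}
  T[4,4] 'b' = {T1}  orig:{}
  T[0,1] 'aa' = {S}
  T[1,2] 'aa' = {S}
  T[2,3] 'ab' = {A,B}
  T[3,4] 'bb' = ∅
  T[0,2] 'aaa' = ∅
  T[1,3] 'aab' = ∅
  T[2,4] 'abb' = ∅
  T[0,3] 'aaab' = ∅
  T[1,4] 'aabb' = ∅
  T[0,4] 'aaabb' = ∅

S ∉ T[0,4] ⇒ NO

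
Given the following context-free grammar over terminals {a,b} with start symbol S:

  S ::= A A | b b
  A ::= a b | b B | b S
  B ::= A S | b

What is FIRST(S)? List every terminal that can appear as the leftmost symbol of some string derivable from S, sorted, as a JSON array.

FIRST iteration:
round 1:
  A via A→a b: +{a}
  A via A→b B: +{b}
  B via B→A S: +{a,b}
  S via S→A A: +{a,b}
  FIRST[S]={a,b}  FIRST[A]={a,b}  FIRST[B]={a,b}
round 2: (stable)
  FIRST[S]={a,b}  FIRST[A]={a,b}  FIRST[B]={a,b}

FIRST(S) = ["a", "b"]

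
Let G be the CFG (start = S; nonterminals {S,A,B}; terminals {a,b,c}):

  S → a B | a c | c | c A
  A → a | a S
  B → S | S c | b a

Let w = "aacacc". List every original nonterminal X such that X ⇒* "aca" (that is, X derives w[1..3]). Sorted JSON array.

CNF form of G:
  S -> T0 B | T0 T1 | T1 A | c
  A -> T0 S | a
  B -> S T1 | T0 B | T0 T1 | T1 A | T2 T0 | c
  T0 -> a
  T1 -> c
  T2 -> b

CYK table (by increasing span) — only the sub-triangle for w[1..3]:
  [1..1]={A,T0}  "a"  orig:{A}
  [2..2]={B,S,T1}  "c"  orig:{B,S}
  [3..3]={A,T0}  "a"  orig:{A}
  [1..2]={A,B,S}  "ac"
  [2..3]={B,S}  "ca"
  [1..3]={A,B,S}  "aca"

Original NTs in T[1,3] deriving "aca": ["A", "B", "S"]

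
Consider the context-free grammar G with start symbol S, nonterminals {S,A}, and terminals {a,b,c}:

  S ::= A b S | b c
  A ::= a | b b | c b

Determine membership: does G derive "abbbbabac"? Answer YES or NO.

CNF form of G:
  S -> A X2 | T0 T1
  A -> T0 T0 | T1 T0 | a
  T0 -> b
  T1 -> c
  X2 -> T0 S

Fill CYK table bottom-up:
  [0..0]={A}  "a"
  [1..1]={T0}  "b"  orig:{}
  [2..2]={T0}  "b"  orig:{}
  [3..3]={T0}  "b"  orig:{}
  [4..4]={T0}  "b"  orig:{}
  [5..5]={A}  "a"
  [6..6]={T0}  "b"  orig:{}
  [7..7]={A}  "a"
  [8..8]={T1}  "c"  orig:{}
  [0..1]=∅  "ab"
  [1..2]={A}  "bb"
  [2..3]={A}  "bb"
  [3..4]={A}  "bb"
  [4..5]=∅  "ba"
  [5..6]=∅  "ab"
  [6..7]=∅  "ba"
  [7..8]=∅  "ac"
  [0..2]=∅  "abb"
  [1..3]=∅  "bbb"
  [2..4]=∅  "bbb"
  [3..5]=∅  "bba"
  [4..6]=∅  "bab"
  [5..7]=∅  "aba"
  [6..8]=∅  "bac"
  [0..3]=∅  "abbb"
  [1..4]=∅  "bbbb"
  [2..5]=∅  "bbba"
  [3..6]=∅  "bbab"
  [4..7]=∅  "baba"
  [5..8]=∅  "abac"
  [0..4]=∅  "abbbb"
  [1..5]=∅  "bbbba"
  [2..6]=∅  "bbbab"
  [3..7]=∅  "bbaba"
  [4..8]=∅  "babac"
  [0..5]=∅  "abbbba"
  [1..6]=∅  "bbbbab"
  [2..7]=∅  "bbbaba"
  [3..8]=∅  "bbabac"
  [0..6]=∅  "abbbbab"
  [1..7]=∅  "bbbbaba"
  [2..8]=∅  "bbbabac"
  [0..7]=∅  "abbbbaba"
  [1..8]=∅  "bbbbabac"
  [0..8]=∅  "abbbbabac"

S ∉ T[0,8] ⇒ NO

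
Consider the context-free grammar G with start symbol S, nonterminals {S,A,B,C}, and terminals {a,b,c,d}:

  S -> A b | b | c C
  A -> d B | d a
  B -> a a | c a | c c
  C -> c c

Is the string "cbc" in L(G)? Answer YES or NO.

CNF form of G:
  S -> A T3 | T2 C | b
  A -> T0 B | T0 T1
  B -> T1 T1 | T2 T1 | T2 T2
  C -> T2 T2
  T0 -> d
  T1 -> a
  T2 -> c
  T3 -> b

Fill CYK table bottom-up:
  T[0,0] 'c' = {T2}  orig:{}
  T[1,1] 'b' = {S,T3}  orig:{S}
  T[2,2] 'c' = {T2}  orig:{}
  T[0,1] 'cb' = ∅
  T[1,2] 'bc' = ∅
  T[0,2] 'cbc' = ∅

S ∉ T[0,2] ⇒ NO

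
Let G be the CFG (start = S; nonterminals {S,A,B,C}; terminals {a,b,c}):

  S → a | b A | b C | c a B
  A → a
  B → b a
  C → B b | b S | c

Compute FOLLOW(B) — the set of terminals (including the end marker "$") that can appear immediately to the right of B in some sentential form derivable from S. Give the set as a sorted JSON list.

Compute FIRST by fixpoint:
[1]
  A via A→a: +{a}
  B via B→b a: +{b}
  C via C→B b: +{b}
  C via C→c: +{c}
  S via S→a: +{a}
  S via S→b A: +{b}
  S via S→c a B: +{c}
  S: {a,b,c}  A: {a}  B: {b}  C: {b,c}
[2] done
  S: {a,b,c}  A: {a}  B: {b}  C: {b,c}

FOLLOW iteration:
FOLLOW(S) := {$}
[1]
  C→B b: FOLLOW(B) ⊇ FIRST(b) = {b}; new: +{b}
  S→b A: FOLLOW(A) ⊇ FOLLOW(S) ⊇ {$}; new: +{$}
  S→b C: FOLLOW(C) ⊇ FOLLOW(S) ⊇ {$}; new: +{$}
  S→c a B: FOLLOW(B) ⊇ FOLLOW(S) ⊇ {$}; new: +{$}
  FOLLOW[S]={$}  FOLLOW[A]={$}  FOLLOW[B]={$,b}  FOLLOW[C]={$}
[2] done
  FOLLOW[S]={$}  FOLLOW[A]={$}  FOLLOW[B]={$,b}  FOLLOW[C]={$}

FOLLOW(B) = ["$", "b"]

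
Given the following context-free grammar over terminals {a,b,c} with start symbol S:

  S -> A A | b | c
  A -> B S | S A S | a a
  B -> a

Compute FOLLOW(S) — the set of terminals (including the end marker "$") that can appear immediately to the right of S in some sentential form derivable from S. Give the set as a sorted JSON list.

FIRST iteration:
round 1:
  A via A→a a: +{a}
  B via B→a: +{a}
  S via S→A A: +{a}
  S via S→b: +{b}
  S via S→c: +{c}
  S: {a,b,c}  A: {a}  B: {a}
round 2:
  A via A→S A S: +{b,c}
  S: {a,b,c}  A: {a,b,c}  B: {a}
round 3: done
  S: {a,b,c}  A: {a,b,c}  B: {a}

FOLLOW iteration:
initialize: $ ∈ FOLLOW(S)
iter 1:
  A→B S: FOLLOW(B) ⊇ FIRST(S) = {a,b,c}; new: +{a,b,c}
  A→S A S: FOLLOW(S) ⊇ FIRST(A) = {a,b,c}; new: +{a,b,c}
  A→S A S: FOLLOW(A) ⊇ FIRST(S) = {a,b,c}; new: +{a,b,c}
  S→A A: FOLLOW(A) ⊇ FOLLOW(S) ⊇ {$,a,b,c}; new: +{$}
  S: {$,a,b,c}  A: {$,a,b,c}  B: {a,b,c}
iter 2: (stable)
  S: {$,a,b,c}  A: {$,a,b,c}  B: {a,b,c}

FOLLOW(S) = ["$", "a", "b", "c"]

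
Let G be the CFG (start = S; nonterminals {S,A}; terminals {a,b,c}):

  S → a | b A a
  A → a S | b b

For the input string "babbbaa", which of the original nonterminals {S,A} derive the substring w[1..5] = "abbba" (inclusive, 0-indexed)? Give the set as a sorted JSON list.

Convert to CNF:
  S -> T1 X2 | a
  A -> T0 S | T1 T1
  T0 -> a
  T1 -> b
  X2 -> A T0

Fill CYK table bottom-up (cells [i..j] with 1 ≤ i ≤ j ≤ 5 only):
  cell(1,1) a: {S,T0}  orig:{S}
  cell(2,2) b: {T1}  orig:{}
  cell(3,3) b: {T1}  orig:{}
  cell(4,4) b: {T1}  orig:{}
  cell(5,5) a: {S,T0}  orig:{S}
  cell(1,2) ab: ∅
  cell(2,3) bb: {A}
  cell(3,4) bb: {A}
  cell(4,5) ba: ∅
  cell(1,3) abb: ∅
  cell(2,4) bbb: ∅
  cell(3,5) bba: {X2}  orig:{}
  cell(1,4) abbb: ∅
  cell(2,5) bbba: {S}
  cell(1,5) abbba: {A}

Original NTs in T[1,5] deriving "abbba": ["A"]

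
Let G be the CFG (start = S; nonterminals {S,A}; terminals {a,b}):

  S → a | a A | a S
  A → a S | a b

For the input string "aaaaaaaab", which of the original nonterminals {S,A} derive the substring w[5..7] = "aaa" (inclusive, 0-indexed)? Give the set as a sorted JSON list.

CNF form of G:
  S -> T0 A | T0 S | a
  A -> T0 S | T0 T1
  T0 -> a
  T1 -> b

CYK fill, restricted to cells inside w[5..7]:
  [5..5]={S,T0}  "a"  orig:{S}
  [6..6]={S,T0}  "a"  orig:{S}
  [7..7]={S,T0}  "a"  orig:{S}
  [5..6]={A,S}  "aa"
  [6..7]={A,S}  "aa"
  [5..7]={A,S}  "aaa"

Original NTs in T[5,7] deriving "aaa": ["A", "S"]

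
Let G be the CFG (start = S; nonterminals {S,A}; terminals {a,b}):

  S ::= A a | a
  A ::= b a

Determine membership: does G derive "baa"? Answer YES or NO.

Convert to CNF:
  S -> A T1 | a
  A -> T0 T1
  T0 -> b
  T1 -> a

Fill CYK table bottom-up:
  cell(0,0) b: {T0}  orig:{}
  cell(1,1) a: {S,T1}  orig:{S}
  cell(2,2) a: {S,T1}  orig:{S}
  cell(0,1) ba: {A}
  cell(1,2) aa: ∅
  cell(0,2) baa: {S}

S ∈ T[0,2] ⇒ YES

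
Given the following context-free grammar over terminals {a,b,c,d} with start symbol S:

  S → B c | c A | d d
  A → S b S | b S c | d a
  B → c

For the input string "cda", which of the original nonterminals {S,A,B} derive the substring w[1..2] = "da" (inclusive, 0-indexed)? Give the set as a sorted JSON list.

Convert to CNF:
  S -> B T1 | T1 A | T2 T2
  A -> S X4 | T0 X5 | T2 T3
  B -> c
  T0 -> b
  T1 -> c
  T2 -> d
  T3 -> a
  X4 -> T0 S
  X5 -> S T1

Fill CYK table bottom-up, restricted to cells inside w[1..2]:
  cell(1,1) d: {T2}  orig:{}
  cell(2,2) a: {T3}  orig:{}
  cell(1,2) da: {A}

Original NTs in T[1,2] deriving "da": ["A"]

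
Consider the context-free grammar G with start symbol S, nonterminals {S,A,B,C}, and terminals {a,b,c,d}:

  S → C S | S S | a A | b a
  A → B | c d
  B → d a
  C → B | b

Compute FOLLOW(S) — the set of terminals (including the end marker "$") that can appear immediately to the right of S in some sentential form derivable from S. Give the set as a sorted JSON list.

FIRST sets, iterate to fixpoint:
pass 1:
  A via A→c d: +{c}
  B via B→d a: +{d}
  C via C→B: +{d}
  C via C→b: +{b}
  S via S→C S: +{b,d}
  S via S→a A: +{a}
  S: {a,b,d}  A: {c}  B: {d}  C: {b,d}
pass 2:
  A via A→B: +{d}
  S: {a,b,d}  A: {c,d}  B: {d}  C: {b,d}
pass 3: — fixpoint
  S: {a,b,d}  A: {c,d}  B: {d}  C: {b,d}

FOLLOW sets:
seed FOLLOW(S) with $
pass 1:
  S→C S: FOLLOW(C) ⊇ FIRST(S) = {a,b,d}; new: +{a,b,d}
  S→S S: FOLLOW(S) ⊇ FIRST(S) = {a,b,d}; new: +{a,b,d}
  S→a A: FOLLOW(A) ⊇ FOLLOW(S) ⊇ {$,a,b,d}; new: +{$,a,b,d}
  S: {$,a,b,d}  A: {$,a,b,d}  B: {}  C: {a,b,d}
pass 2:
  A→B: FOLLOW(B) ⊇ FOLLOW(A) ⊇ {$,a,b,d}; new: +{$,a,b,d}
  S: {$,a,b,d}  A: {$,a,b,d}  B: {$,a,b,d}  C: {a,b,d}
pass 3: (no change)
  S: {$,a,b,d}  A: {$,a,b,d}  B: {$,a,b,d}  C: {a,b,d}

FOLLOW(S) = ["$", "a", "b", "d"]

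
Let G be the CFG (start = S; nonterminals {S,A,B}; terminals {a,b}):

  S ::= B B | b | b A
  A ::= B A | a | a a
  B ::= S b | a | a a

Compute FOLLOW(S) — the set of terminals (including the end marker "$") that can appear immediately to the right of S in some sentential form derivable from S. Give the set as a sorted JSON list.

FIRST sets, iterate to fixpoint:
round 1:
  A via A→a: +{a}
  B via B→a: +{a}
  S via S→B B: +{a}
  S via S→b: +{b}
  FIRST(S)={a,b}  FIRST(A)={a}  FIRST(B)={a}
round 2:
  B via B→S b: +{b}
  FIRST(S)={a,b}  FIRST(A)={a}  FIRST(B)={a,b}
round 3:
  A via A→B A: +{b}
  FIRST(S)={a,b}  FIRST(A)={a,b}  FIRST(B)={a,b}
round 4: (stable)
  FIRST(S)={a,b}  FIRST(A)={a,b}  FIRST(B)={a,b}

FOLLOW iteration:
FOLLOW(S) := {$}
iter 1:
  A→B A: FOLLOW(B) ⊇ FIRST(A) = {a,b}; new: +{a,b}
  B→S b: FOLLOW(S) ⊇ FIRST(b) = {b}; new: +{b}
  S→B B: FOLLOW(B) ⊇ FOLLOW(S) ⊇ {$,b}; new: +{$}
  S→b A: FOLLOW(A) ⊇ FOLLOW(S) ⊇ {$,b}; new: +{$,b}
  S: {$,b}  A: {$,b}  B: {$,a,b}
iter 2: — fixpoint
  S: {$,b}  A: {$,b}  B: {$,a,b}

FOLLOW(S) = ["$", "b"]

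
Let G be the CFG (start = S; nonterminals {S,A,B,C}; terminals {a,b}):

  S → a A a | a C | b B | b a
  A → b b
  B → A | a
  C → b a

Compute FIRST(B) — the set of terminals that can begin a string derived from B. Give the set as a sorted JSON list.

FIRST sets, iterate to fixpoint:
iter 1:
  A via A→b b: +{b}
  B via B→A: +{b}
  B via B→a: +{a}
  C via C→b a: +{b}
  S via S→a A a: +{a}
  S via S→b B: +{b}
  FIRST(S)={a,b}  FIRST(A)={b}  FIRST(B)={a,b}  FIRST(C)={b}
iter 2: — fixpoint
  FIRST(S)={a,b}  FIRST(A)={b}  FIRST(B)={a,b}  FIRST(C)={b}

FIRST(B) = ["a", "b"]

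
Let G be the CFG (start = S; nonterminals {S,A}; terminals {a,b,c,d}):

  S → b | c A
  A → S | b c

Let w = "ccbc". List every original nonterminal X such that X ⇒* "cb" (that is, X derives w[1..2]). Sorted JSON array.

Convert to CNF:
  S -> T1 A | b
  A -> T0 T1 | T1 A | b
  T0 -> b
  T1 -> c

Fill CYK table bottom-up (cells [i..j] with 1 ≤ i ≤ j ≤ 2 only):
  cell(1,1) c: {T1}  orig:{}
  cell(2,2) b: {A,S,T0}  orig:{A,S}
  cell(1,2) cb: {A,S}

Original NTs in T[1,2] deriving "cb": ["A", "S"]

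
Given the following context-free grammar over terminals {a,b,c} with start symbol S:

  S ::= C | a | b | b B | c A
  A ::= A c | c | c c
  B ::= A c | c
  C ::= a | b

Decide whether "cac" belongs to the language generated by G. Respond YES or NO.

Convert to CNF:
  S -> T0 A | T1 B | a | b
  A -> A T0 | T0 T0 | c
  B -> A T0 | c
  C -> a | b
  T0 -> c
  T1 -> b

CYK fill:
  [0..0]={A,B,T0}  "c"  orig:{A,B}
  [1..1]={C,S}  "a"
  [2..2]={A,B,T0}  "c"  orig:{A,B}
  [0..1]=∅  "ca"
  [1..2]=∅  "ac"
  [0..2]=∅  "cac"

S ∉ T[0,2] ⇒ NO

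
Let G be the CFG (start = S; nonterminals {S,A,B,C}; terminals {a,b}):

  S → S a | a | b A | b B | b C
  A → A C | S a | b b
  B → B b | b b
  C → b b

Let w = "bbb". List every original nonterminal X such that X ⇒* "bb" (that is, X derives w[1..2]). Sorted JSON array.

CNF form of G:
  S -> S T0 | T1 A | T1 B | T1 C | a
  A -> A C | S T0 | T1 T1
  B -> B T1 | T1 T1
  C -> T1 T1
  T0 -> a
  T1 -> b

CYK table (by increasing span) (cells [i..j] with 1 ≤ i ≤ j ≤ 2 only):
  T[1,1] 'b' = {T1}  orig:{}
  T[2,2] 'b' = {T1}  orig:{}
  T[1,2] 'bb' = {A,B,C}

Original NTs in T[1,2] deriving "bb": ["A", "B", "C"]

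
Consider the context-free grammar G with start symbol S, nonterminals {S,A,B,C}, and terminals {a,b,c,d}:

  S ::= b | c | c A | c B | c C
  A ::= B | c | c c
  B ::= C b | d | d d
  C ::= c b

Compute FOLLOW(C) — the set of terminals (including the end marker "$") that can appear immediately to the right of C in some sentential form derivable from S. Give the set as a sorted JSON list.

FIRST iteration:
pass 1:
  A via A→c: +{c}
  B via B→d: +{d}
  C via C→c b: +{c}
  S via S→b: +{b}
  S via S→c: +{c}
  FIRST(S)={b,c}  FIRST(A)={c}  FIRST(B)={d}  FIRST(C)={c}
pass 2:
  A via A→B: +{d}
  B via B→C b: +{c}
  FIRST(S)={b,c}  FIRST(A)={c,d}  FIRST(B)={c,d}  FIRST(C)={c}
pass 3: — fixpoint
  FIRST(S)={b,c}  FIRST(A)={c,d}  FIRST(B)={c,d}  FIRST(C)={c}

FOLLOW iteration:
seed FOLLOW(S) with $
round 1:
  B→C b: FOLLOW(C) ⊇ FIRST(b) = {b}; new: +{b}
  S→c A: FOLLOW(A) ⊇ FOLLOW(S) ⊇ {$}; new: +{$}
  S→c B: FOLLOW(B) ⊇ FOLLOW(S) ⊇ {$}; new: +{$}
  S→c C: FOLLOW(C) ⊇ FOLLOW(S) ⊇ {$}; new: +{$}
  FOLLOW[S]={$}  FOLLOW[A]={$}  FOLLOW[B]={$}  FOLLOW[C]={$,b}
round 2: (no change)
  FOLLOW[S]={$}  FOLLOW[A]={$}  FOLLOW[B]={$}  FOLLOW[C]={$,b}

FOLLOW(C) = ["$", "b"]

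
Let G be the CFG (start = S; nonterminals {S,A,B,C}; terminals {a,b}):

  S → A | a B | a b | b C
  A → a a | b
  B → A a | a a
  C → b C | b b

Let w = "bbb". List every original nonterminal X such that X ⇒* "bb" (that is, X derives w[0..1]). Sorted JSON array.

CNF form of G:
  S -> T0 B | T0 T0 | T0 T1 | T1 C | b
  A -> T0 T0 | b
  B -> A T0 | T0 T0
  C -> T1 C | T1 T1
  T0 -> a
  T1 -> b

Fill CYK table bottom-up, restricted to cells inside w[0..1]:
  cell(0,0) b: {A,S,T1}  orig:{A,S}
  cell(1,1) b: {A,S,T1}  orig:{A,S}
  cell(0,1) bb: {C}

Original NTs in T[0,1] deriving "bb": ["C"]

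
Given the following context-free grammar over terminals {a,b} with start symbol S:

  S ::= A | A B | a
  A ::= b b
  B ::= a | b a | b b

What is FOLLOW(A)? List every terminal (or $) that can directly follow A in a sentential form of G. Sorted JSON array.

FIRST iteration:
pass 1:
  A via A→b b: +{b}
  B via B→a: +{a}
  B via B→b a: +{b}
  S via S→A: +{b}
  S via S→a: +{a}
  S: {a,b}  A: {b}  B: {a,b}
pass 2: (stable)
  S: {a,b}  A: {b}  B: {a,b}

FOLLOW sets:
FOLLOW(S) := {$}
pass 1:
  S→A: FOLLOW(A) ⊇ FOLLOW(S) ⊇ {$}; new: +{$}
  S→A B: FOLLOW(A) ⊇ FIRST(B) = {a,b}; new: +{a,b}
  S→A B: FOLLOW(B) ⊇ FOLLOW(S) ⊇ {$}; new: +{$}
  S: {$}  A: {$,a,b}  B: {$}
pass 2: done
  S: {$}  A: {$,a,b}  B: {$}

FOLLOW(A) = ["$", "a", "b"]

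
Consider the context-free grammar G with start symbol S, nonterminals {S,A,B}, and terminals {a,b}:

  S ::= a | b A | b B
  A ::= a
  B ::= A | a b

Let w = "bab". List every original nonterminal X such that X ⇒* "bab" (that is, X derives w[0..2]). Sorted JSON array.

Convert to CNF:
  S -> T1 A | T1 B | a
  A -> a
  B -> T0 T1 | a
  T0 -> a
  T1 -> b

CYK table (by increasing span) — only the sub-triangle for w[0..2]:
  [0..0]={T1}  "b"  orig:{}
  [1..1]={A,B,S,T0}  "a"  orig:{A,B,S}
  [2..2]={T1}  "b"  orig:{}
  [0..1]={S}  "ba"
  [1..2]={B}  "ab"
  [0..2]={S}  "bab"

Original NTs in T[0,2] deriving "bab": ["S"]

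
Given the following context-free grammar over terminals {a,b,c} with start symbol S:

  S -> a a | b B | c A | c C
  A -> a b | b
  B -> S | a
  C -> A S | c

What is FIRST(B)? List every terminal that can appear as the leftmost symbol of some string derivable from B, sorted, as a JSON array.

FIRST sets, iterate to fixpoint:
iter 1:
  A via A→a b: +{a}
  A via A→b: +{b}
  B via B→a: +{a}
  C via C→A S: +{a,b}
  C via C→c: +{c}
  S via S→a a: +{a}
  S via S→b B: +{b}
  S via S→c A: +{c}
  FIRST[S]={a,b,c}  FIRST[A]={a,b}  FIRST[B]={a}  FIRST[C]={a,b,c}
iter 2:
  B via B→S: +{b,c}
  FIRST[S]={a,b,c}  FIRST[A]={a,b}  FIRST[B]={a,b,c}  FIRST[C]={a,b,c}
iter 3: (no change)
  FIRST[S]={a,b,c}  FIRST[A]={a,b}  FIRST[B]={a,b,c}  FIRST[C]={a,b,c}

FIRST(B) = ["a", "b", "c"]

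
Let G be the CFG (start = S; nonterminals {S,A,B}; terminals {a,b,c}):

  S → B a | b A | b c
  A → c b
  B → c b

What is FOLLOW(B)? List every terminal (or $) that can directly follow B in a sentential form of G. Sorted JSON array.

Compute FIRST by fixpoint:
iter 1:
  A via A→c b: +{c}
  B via B→c b: +{c}
  S via S→B a: +{c}
  S via S→b A: +{b}
  FIRST(S)={b,c}  FIRST(A)={c}  FIRST(B)={c}
iter 2: (stable)
  FIRST(S)={b,c}  FIRST(A)={c}  FIRST(B)={c}

Compute FOLLOW by fixpoint:
initialize: $ ∈ FOLLOW(S)
round 1:
  S→B a: FOLLOW(B) ⊇ FIRST(a) = {a}; new: +{a}
  S→b A: FOLLOW(A) ⊇ FOLLOW(S) ⊇ {$}; new: +{$}
  S: {$}  A: {$}  B: {a}
round 2: done
  S: {$}  A: {$}  B: {a}

FOLLOW(B) = ["a"]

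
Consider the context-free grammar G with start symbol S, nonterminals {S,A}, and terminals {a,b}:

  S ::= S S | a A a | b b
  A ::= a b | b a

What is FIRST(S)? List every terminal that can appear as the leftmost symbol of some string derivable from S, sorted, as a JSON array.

Compute FIRST by fixpoint:
pass 1:
  A via A→a b: +{a}
  A via A→b a: +{b}
  S via S→a A a: +{a}
  S via S→b b: +{b}
  FIRST[S]={a,b}  FIRST[A]={a,b}
pass 2: — fixpoint
  FIRST[S]={a,b}  FIRST[A]={a,b}

FIRST(S) = ["a", "b"]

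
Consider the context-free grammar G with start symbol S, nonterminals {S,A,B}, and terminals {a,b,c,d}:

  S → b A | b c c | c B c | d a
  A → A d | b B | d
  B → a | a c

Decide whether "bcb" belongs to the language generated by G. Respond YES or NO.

Convert to CNF:
  S -> T0 T2 | T1 A | T1 X4 | T3 X5
  A -> A T0 | T1 B | d
  B -> T2 T3 | a
  T0 -> d
  T1 -> b
  T2 -> a
  T3 -> c
  X4 -> T3 T3
  X5 -> B T3

CYK table (by increasing span):
  cell(0,0) b: {T1}  orig:{}
  cell(1,1) c: {T3}  orig:{}
  cell(2,2) b: {T1}  orig:{}
  cell(0,1) bc: ∅
  cell(1,2) cb: ∅
  cell(0,2) bcb: ∅

S ∉ T[0,2] ⇒ NO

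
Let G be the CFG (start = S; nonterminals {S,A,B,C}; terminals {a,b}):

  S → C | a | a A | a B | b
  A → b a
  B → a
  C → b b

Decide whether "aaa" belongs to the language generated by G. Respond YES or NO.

Convert to CNF:
  S -> T0 T0 | T1 A | T1 B | a | b
  A -> T0 T1
  B -> a
  C -> T0 T0
  T0 -> b
  T1 -> a

CYK table (by increasing span):
  [0..0]={B,S,T1}  "a"  orig:{B,S}
  [1..1]={B,S,T1}  "a"  orig:{B,S}
  [2..2]={B,S,T1}  "a"  orig:{B,S}
  [0..1]={S}  "aa"
  [1..2]={S}  "aa"
  [0..2]=∅  "aaa"

S ∉ T[0,2] ⇒ NO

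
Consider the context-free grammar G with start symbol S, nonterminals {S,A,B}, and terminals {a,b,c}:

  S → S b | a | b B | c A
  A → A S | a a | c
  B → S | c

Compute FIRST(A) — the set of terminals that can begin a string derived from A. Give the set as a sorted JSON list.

FIRST sets, iterate to fixpoint:
iter 1:
  A via A→a a: +{a}
  A via A→c: +{c}
  B via B→c: +{c}
  S via S→a: +{a}
  S via S→b B: +{b}
  S via S→c A: +{c}
  FIRST[S]={a,b,c}  FIRST[A]={a,c}  FIRST[B]={c}
iter 2:
  B via B→S: +{a,b}
  FIRST[S]={a,b,c}  FIRST[A]={a,c}  FIRST[B]={a,b,c}
iter 3: done
  FIRST[S]={a,b,c}  FIRST[A]={a,c}  FIRST[B]={a,b,c}

FIRST(A) = ["a", "c"]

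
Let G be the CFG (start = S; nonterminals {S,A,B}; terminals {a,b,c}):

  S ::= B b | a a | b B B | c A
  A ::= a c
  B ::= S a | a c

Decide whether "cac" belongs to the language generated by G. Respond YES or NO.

Convert to CNF:
  S -> B T2 | T0 T0 | T1 A | T2 X3
  A -> T0 T1
  B -> S T0 | T0 T1
  T0 -> a
  T1 -> c
  T2 -> b
  X3 -> B B

CYK fill:
  T[0,0] 'c' = {T1}  orig:{}
  T[1,1] 'a' = {T0}  orig:{}
  T[2,2] 'c' = {T1}  orig:{}
  T[0,1] 'ca' = ∅
  T[1,2] 'ac' = {A,B}
  T[0,2] 'cac' = {S}

S ∈ T[0,2] ⇒ YES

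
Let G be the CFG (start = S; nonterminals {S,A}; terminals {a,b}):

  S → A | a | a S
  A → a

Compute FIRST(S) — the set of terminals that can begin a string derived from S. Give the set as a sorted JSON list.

FIRST sets, iterate to fixpoint:
round 1:
  A via A→a: +{a}
  S via S→A: +{a}
  S: {a}  A: {a}
round 2: done
  S: {a}  A: {a}

FIRST(S) = ["a"]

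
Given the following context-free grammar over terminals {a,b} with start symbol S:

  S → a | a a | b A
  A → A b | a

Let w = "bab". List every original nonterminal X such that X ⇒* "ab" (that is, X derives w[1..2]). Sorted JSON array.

Convert to CNF:
  S -> T0 A | T1 T1 | a
  A -> A T0 | a
  T0 -> b
  T1 -> a

CYK table (by increasing span) — only the sub-triangle for w[1..2]:
  [1..1]={A,S,T1}  "a"  orig:{A,S}
  [2..2]={T0}  "b"  orig:{}
  [1..2]={A}  "ab"

Original NTs in T[1,2] deriving "ab": ["A"]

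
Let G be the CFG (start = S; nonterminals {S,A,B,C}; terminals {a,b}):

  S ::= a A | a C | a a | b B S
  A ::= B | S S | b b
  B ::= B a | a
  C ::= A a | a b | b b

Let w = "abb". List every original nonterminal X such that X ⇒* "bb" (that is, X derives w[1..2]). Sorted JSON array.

Convert to CNF:
  S -> T0 A | T0 C | T0 T0 | T1 X2
  A -> B T0 | S S | T1 T1 | a
  B -> B T0 | a
  C -> A T0 | T0 T1 | T1 T1
  T0 -> a
  T1 -> b
  X2 -> B S

CYK fill, restricted to cells inside w[1..2]:
  [1..1]={T1}  "b"  orig:{}
  [2..2]={T1}  "b"  orig:{}
  [1..2]={A,C}  "bb"

Original NTs in T[1,2] deriving "bb": ["A", "C"]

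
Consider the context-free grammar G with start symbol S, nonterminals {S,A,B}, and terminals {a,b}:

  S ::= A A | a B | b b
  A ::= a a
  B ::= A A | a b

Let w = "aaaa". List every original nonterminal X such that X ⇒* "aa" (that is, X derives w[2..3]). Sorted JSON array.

Convert to CNF:
  S -> A A | T0 B | T1 T1
  A -> T0 T0
  B -> A A | T0 T1
  T0 -> a
  T1 -> b

CYK table (by increasing span) (cells [i..j] with 2 ≤ i ≤ j ≤ 3 only):
  T[2,2] 'a' = {T0}  orig:{}
  T[3,3] 'a' = {T0}  orig:{}
  T[2,3] 'aa' = {A}

Original NTs in T[2,3] deriving "aa": ["A"]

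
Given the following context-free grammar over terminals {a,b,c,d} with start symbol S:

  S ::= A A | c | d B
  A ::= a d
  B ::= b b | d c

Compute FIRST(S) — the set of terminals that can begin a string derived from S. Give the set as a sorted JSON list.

FIRST sets, iterate to fixpoint:
round 1:
  A via A→a d: +{a}
  B via B→b b: +{b}
  B via B→d c: +{d}
  S via S→A A: +{a}
  S via S→c: +{c}
  S via S→d B: +{d}
  FIRST[S]={a,c,d}  FIRST[A]={a}  FIRST[B]={b,d}
round 2: (no change)
  FIRST[S]={a,c,d}  FIRST[A]={a}  FIRST[B]={b,d}

FIRST(S) = ["a", "c", "d"]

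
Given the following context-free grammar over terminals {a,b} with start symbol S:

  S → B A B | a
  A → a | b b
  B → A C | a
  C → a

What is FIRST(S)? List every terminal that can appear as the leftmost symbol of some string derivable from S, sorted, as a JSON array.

FIRST sets, iterate to fixpoint:
round 1:
  A via A→a: +{a}
  A via A→b b: +{b}
  B via B→A C: +{a,b}
  C via C→a: +{a}
  S via S→B A B: +{a,b}
  FIRST[S]={a,b}  FIRST[A]={a,b}  FIRST[B]={a,b}  FIRST[C]={a}
round 2: (stable)
  FIRST[S]={a,b}  FIRST[A]={a,b}  FIRST[B]={a,b}  FIRST[C]={a}

FIRST(S) = ["a", "b"]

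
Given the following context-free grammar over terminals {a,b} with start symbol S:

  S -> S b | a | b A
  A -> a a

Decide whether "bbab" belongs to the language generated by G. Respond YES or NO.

CNF form of G:
  S -> S T1 | T1 A | a
  A -> T0 T0
  T0 -> a
  T1 -> b

CYK table (by increasing span):
  cell(0,0) b: {T1}  orig:{}
  cell(1,1) b: {T1}  orig:{}
  cell(2,2) a: {S,T0}  orig:{S}
  cell(3,3) b: {T1}  orig:{}
  cell(0,1) bb: ∅
  cell(1,2) ba: ∅
  cell(2,3) ab: {S}
  cell(0,2) bba: ∅
  cell(1,3) bab: ∅
  cell(0,3) bbab: ∅

S ∉ T[0,3] ⇒ NO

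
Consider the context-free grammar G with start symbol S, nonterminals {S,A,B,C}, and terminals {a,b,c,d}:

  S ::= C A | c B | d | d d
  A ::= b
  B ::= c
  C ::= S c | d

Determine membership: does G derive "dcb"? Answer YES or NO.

Convert to CNF:
  S -> C A | T0 B | T1 T1 | d
  A -> b
  B -> c
  C -> S T0 | d
  T0 -> c
  T1 -> d

Fill CYK table bottom-up:
  [0..0]={C,S,T1}  "d"  orig:{C,S}
  [1..1]={B,T0}  "c"  orig:{B}
  [2..2]={A}  "b"
  [0..1]={C}  "dc"
  [1..2]=∅  "cb"
  [0..2]={S}  "dcb"

S ∈ T[0,2] ⇒ YES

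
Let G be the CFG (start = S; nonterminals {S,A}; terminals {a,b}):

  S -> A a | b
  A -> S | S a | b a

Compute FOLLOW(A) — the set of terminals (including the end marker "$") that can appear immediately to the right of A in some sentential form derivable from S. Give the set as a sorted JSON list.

Compute FIRST by fixpoint:
pass 1:
  A via A→b a: +{b}
  S via S→A a: +{b}
  FIRST(S)={b}  FIRST(A)={b}
pass 2: — fixpoint
  FIRST(S)={b}  FIRST(A)={b}

FOLLOW sets:
seed FOLLOW(S) with $
pass 1:
  A→S a: FOLLOW(S) ⊇ FIRST(a) = {a}; new: +{a}
  S→A a: FOLLOW(A) ⊇ FIRST(a) = {a}; new: +{a}
  S: {$,a}  A: {a}
pass 2: (no change)
  S: {$,a}  A: {a}

FOLLOW(A) = ["a"]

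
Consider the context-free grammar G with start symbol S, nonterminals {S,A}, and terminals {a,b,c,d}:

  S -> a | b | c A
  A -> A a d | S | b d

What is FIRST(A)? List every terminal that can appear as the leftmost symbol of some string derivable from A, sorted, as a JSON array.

Compute FIRST by fixpoint:
[1]
  A via A→b d: +{b}
  S via S→a: +{a}
  S via S→b: +{b}
  S via S→c A: +{c}
  FIRST(S)={a,b,c}  FIRST(A)={b}
[2]
  A via A→S: +{a,c}
  FIRST(S)={a,b,c}  FIRST(A)={a,b,c}
[3] — fixpoint
  FIRST(S)={a,b,c}  FIRST(A)={a,b,c}

FIRST(A) = ["a", "b", "c"]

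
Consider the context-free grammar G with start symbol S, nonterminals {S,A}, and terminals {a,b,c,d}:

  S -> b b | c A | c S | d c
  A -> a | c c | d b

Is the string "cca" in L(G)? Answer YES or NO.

CNF form of G:
  S -> T0 A | T0 S | T1 T0 | T2 T2
  A -> T0 T0 | T1 T2 | a
  T0 -> c
  T1 -> d
  T2 -> b

Fill CYK table bottom-up:
  T[0,0] 'c' = {T0}  orig:{}
  T[1,1] 'c' = {T0}  orig:{}
  T[2,2] 'a' = {A}
  T[0,1] 'cc' = {A}
  T[1,2] 'ca' = {S}
  T[0,2] 'cca' = {S}

S ∈ T[0,2] ⇒ YES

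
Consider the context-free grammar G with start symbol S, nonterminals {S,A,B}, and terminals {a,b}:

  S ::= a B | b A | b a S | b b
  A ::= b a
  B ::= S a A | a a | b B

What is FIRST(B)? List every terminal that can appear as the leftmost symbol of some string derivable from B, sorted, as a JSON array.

FIRST sets, iterate to fixpoint:
[1]
  A via A→b a: +{b}
  B via B→a a: +{a}
  B via B→b B: +{b}
  S via S→a B: +{a}
  S via S→b A: +{b}
  FIRST[S]={a,b}  FIRST[A]={b}  FIRST[B]={a,b}
[2] done
  FIRST[S]={a,b}  FIRST[A]={b}  FIRST[B]={a,b}

FIRST(B) = ["a", "b"]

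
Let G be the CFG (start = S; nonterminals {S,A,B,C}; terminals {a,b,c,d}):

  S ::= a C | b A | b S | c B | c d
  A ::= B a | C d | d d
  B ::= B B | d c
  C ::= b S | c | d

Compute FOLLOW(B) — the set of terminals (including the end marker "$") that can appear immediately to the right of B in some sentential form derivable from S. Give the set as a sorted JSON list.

FIRST iteration:
[1]
  A via A→d d: +{d}
  B via B→d c: +{d}
  C via C→b S: +{b}
  C via C→c: +{c}
  C via C→d: +{d}
  S via S→a C: +{a}
  S via S→b A: +{b}
  S via S→c B: +{c}
  S: {a,b,c}  A: {d}  B: {d}  C: {b,c,d}
[2]
  A via A→C d: +{b,c}
  S: {a,b,c}  A: {b,c,d}  B: {d}  C: {b,c,d}
[3] (stable)
  S: {a,b,c}  A: {b,c,d}  B: {d}  C: {b,c,d}

Compute FOLLOW by fixpoint:
FOLLOW(S) := {$}
iter 1:
  A→B a: FOLLOW(B) ⊇ FIRST(a) = {a}; new: +{a}
  A→C d: FOLLOW(C) ⊇ FIRST(d) = {d}; new: +{d}
  B→B B: FOLLOW(B) ⊇ FIRST(B) = {d}; new: +{d}
  C→b S: FOLLOW(S) ⊇ FOLLOW(C) ⊇ {d}; new: +{d}
  S→a C: FOLLOW(C) ⊇ FOLLOW(S) ⊇ {$,d}; new: +{$}
  S→b A: FOLLOW(A) ⊇ FOLLOW(S) ⊇ {$,d}; new: +{$,d}
  S→c B: FOLLOW(B) ⊇ FOLLOW(S) ⊇ {$,d}; new: +{$}
  FOLLOW(S)={$,d}  FOLLOW(A)={$,d}  FOLLOW(B)={$,a,d}  FOLLOW(C)={$,d}
iter 2: — fixpoint
  FOLLOW(S)={$,d}  FOLLOW(A)={$,d}  FOLLOW(B)={$,a,d}  FOLLOW(C)={$,d}

FOLLOW(B) = ["$", "a", "d"]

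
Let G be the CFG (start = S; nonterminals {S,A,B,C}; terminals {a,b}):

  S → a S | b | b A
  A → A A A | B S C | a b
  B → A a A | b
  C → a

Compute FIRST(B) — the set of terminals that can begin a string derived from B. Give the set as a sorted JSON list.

FIRST iteration:
round 1:
  A via A→a b: +{a}
  B via B→A a A: +{a}
  B via B→b: +{b}
  C via C→a: +{a}
  S via S→a S: +{a}
  S via S→b: +{b}
  FIRST(S)={a,b}  FIRST(A)={a}  FIRST(B)={a,b}  FIRST(C)={a}
round 2:
  A via A→B S C: +{b}
  FIRST(S)={a,b}  FIRST(A)={a,b}  FIRST(B)={a,b}  FIRST(C)={a}
round 3: (stable)
  FIRST(S)={a,b}  FIRST(A)={a,b}  FIRST(B)={a,b}  FIRST(C)={a}

FIRST(B) = ["a", "b"]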